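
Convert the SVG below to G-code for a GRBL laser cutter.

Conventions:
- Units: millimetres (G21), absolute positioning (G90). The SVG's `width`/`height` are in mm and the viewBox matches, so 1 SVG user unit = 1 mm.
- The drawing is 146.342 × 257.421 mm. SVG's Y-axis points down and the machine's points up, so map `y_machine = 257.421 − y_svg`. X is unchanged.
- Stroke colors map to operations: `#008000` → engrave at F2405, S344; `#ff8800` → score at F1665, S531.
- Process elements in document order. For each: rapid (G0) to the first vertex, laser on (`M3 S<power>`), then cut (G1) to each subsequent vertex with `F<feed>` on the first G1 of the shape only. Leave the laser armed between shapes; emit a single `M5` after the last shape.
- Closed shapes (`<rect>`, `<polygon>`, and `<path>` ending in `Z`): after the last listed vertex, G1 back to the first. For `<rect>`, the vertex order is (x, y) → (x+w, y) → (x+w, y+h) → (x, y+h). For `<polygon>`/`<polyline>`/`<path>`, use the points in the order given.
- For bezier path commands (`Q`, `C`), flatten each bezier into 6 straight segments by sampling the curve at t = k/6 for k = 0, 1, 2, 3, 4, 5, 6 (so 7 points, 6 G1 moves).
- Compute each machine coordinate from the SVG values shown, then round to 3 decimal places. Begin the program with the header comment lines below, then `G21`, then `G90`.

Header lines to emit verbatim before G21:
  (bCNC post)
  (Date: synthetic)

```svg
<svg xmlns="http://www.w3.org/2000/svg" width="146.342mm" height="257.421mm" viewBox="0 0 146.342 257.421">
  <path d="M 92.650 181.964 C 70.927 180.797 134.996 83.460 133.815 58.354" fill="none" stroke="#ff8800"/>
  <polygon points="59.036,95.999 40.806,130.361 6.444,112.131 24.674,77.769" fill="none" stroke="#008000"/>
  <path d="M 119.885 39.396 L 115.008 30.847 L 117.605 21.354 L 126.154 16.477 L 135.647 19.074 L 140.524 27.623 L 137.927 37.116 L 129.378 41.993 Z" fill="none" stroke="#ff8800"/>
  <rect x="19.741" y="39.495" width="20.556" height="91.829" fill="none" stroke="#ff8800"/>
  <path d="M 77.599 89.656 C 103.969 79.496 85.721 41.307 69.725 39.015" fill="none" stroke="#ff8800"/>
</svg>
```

1 u = 1 mm; y_m = 257.421 − y.

[1] `<path>` cubic bezier, #ff8800→score S531 F1665: (92.650,75.457) → (88.239,83.275) → (93.930,102.444) → (105.529,128.285) → (118.840,156.121) → (129.667,181.274) → (133.815,199.067)

[2] `<polygon>` regular polygon, #008000→engrave S344 F2405: (59.036,161.422) → (40.806,127.060) → (6.444,145.290) → (24.674,179.652) → (59.036,161.422) (closed)

[3] `<path>` regular polygon, #ff8800→score S531 F1665: (119.885,218.025) → (115.008,226.574) → (117.605,236.067) → (126.154,240.944) → (135.647,238.347) → (140.524,229.798) → (137.927,220.305) → (129.378,215.428) → (119.885,218.025) (closed)

[4] `<rect>` rectangle, #ff8800→score S531 F1665: (19.741,217.926) → (40.297,217.926) → (40.297,126.097) → (19.741,126.097) → (19.741,217.926) (closed)

[5] `<path>` cubic bezier, #ff8800→score S531 F1665: (77.599,167.765) → (87.283,174.885) → (90.832,184.900) → (89.549,196.036) → (84.736,206.516) → (77.694,214.565) → (69.725,218.406)

(bCNC post)
(Date: synthetic)
G21
G90
G0 X92.650 Y75.457
M3 S531
G1 X88.239 Y83.275 F1665
G1 X93.930 Y102.444
G1 X105.529 Y128.285
G1 X118.840 Y156.121
G1 X129.667 Y181.274
G1 X133.815 Y199.067
G0 X59.036 Y161.422
M3 S344
G1 X40.806 Y127.060 F2405
G1 X6.444 Y145.290
G1 X24.674 Y179.652
G1 X59.036 Y161.422
G0 X119.885 Y218.025
M3 S531
G1 X115.008 Y226.574 F1665
G1 X117.605 Y236.067
G1 X126.154 Y240.944
G1 X135.647 Y238.347
G1 X140.524 Y229.798
G1 X137.927 Y220.305
G1 X129.378 Y215.428
G1 X119.885 Y218.025
G0 X19.741 Y217.926
M3 S531
G1 X40.297 Y217.926 F1665
G1 X40.297 Y126.097
G1 X19.741 Y126.097
G1 X19.741 Y217.926
G0 X77.599 Y167.765
M3 S531
G1 X87.283 Y174.885 F1665
G1 X90.832 Y184.900
G1 X89.549 Y196.036
G1 X84.736 Y206.516
G1 X77.694 Y214.565
G1 X69.725 Y218.406
M5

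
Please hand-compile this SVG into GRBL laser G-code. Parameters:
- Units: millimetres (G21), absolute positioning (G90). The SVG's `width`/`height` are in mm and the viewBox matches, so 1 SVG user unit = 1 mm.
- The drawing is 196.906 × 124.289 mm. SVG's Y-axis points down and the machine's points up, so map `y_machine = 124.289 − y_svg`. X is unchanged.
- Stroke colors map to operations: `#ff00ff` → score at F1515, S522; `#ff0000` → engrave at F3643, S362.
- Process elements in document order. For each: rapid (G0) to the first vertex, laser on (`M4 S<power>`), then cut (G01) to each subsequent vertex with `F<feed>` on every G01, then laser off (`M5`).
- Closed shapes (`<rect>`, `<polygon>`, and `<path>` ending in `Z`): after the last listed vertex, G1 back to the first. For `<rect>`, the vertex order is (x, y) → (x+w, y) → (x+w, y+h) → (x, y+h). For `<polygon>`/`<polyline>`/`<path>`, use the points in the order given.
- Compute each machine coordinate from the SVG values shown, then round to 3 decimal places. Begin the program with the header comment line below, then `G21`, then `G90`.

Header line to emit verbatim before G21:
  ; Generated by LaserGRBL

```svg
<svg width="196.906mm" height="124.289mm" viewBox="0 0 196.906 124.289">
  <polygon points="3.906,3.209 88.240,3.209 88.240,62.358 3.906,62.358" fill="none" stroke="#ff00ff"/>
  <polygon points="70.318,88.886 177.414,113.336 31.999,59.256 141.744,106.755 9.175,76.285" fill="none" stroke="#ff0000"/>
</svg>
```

1 u = 1 mm; y_m = 124.289 − y.

[1] `<polygon>` rectangle, #ff00ff→score S522 F1515: (3.906,121.080) → (88.240,121.080) → (88.240,61.931) → (3.906,61.931) → (3.906,121.080) (closed)

[2] `<polygon>` closed polygon, #ff0000→engrave S362 F3643: (70.318,35.403) → (177.414,10.953) → (31.999,65.033) → (141.744,17.534) → (9.175,48.004) → (70.318,35.403) (closed)

; Generated by LaserGRBL
G21
G90
G0 X3.906 Y121.080
M4 S522
G01 X88.240 Y121.080 F1515
G01 X88.240 Y61.931 F1515
G01 X3.906 Y61.931 F1515
G01 X3.906 Y121.080 F1515
M5
G0 X70.318 Y35.403
M4 S362
G01 X177.414 Y10.953 F3643
G01 X31.999 Y65.033 F3643
G01 X141.744 Y17.534 F3643
G01 X9.175 Y48.004 F3643
G01 X70.318 Y35.403 F3643
M5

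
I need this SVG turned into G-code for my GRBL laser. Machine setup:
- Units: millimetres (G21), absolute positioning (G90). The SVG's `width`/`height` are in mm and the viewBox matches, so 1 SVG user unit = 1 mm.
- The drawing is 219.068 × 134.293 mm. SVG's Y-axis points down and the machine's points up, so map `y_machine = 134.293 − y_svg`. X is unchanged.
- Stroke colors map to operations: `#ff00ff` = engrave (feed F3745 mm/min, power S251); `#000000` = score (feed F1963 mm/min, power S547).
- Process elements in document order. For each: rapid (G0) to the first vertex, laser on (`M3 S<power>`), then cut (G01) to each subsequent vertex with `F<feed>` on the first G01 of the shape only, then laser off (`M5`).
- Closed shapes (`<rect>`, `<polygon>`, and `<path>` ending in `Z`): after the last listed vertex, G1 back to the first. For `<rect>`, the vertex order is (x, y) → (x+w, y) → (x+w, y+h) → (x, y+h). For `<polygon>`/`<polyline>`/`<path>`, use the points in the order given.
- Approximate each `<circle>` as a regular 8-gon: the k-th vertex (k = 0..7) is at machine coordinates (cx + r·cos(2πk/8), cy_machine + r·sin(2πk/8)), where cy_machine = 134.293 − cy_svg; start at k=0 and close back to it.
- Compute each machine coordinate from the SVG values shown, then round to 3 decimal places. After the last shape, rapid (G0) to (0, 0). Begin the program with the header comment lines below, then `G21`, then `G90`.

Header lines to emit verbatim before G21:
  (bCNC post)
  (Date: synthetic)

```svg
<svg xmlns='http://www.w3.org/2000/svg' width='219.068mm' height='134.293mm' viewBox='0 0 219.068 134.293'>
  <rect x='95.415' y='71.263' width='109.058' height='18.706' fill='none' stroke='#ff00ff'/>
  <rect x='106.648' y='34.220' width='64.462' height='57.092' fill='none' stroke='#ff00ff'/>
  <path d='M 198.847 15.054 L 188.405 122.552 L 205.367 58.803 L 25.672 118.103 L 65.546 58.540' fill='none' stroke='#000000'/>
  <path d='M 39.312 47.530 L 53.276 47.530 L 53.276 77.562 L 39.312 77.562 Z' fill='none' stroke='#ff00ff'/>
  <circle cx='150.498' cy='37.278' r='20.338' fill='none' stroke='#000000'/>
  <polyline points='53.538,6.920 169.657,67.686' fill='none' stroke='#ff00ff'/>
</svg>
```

viewBox `0 0 219.068 134.293` with mm width/height → 1 unit = 1 mm. Flip: y_m = 134.293 − y_svg.

**Shape 1** — `<rect>` rectangle, stroke `#ff00ff` → engrave (S251, F3745). Machine vertices: (95.415,63.030) → (204.473,63.030) → (204.473,44.324) → (95.415,44.324) → (95.415,63.030). Closed: final G1 returns to the first vertex.

**Shape 2** — `<rect>` rectangle, stroke `#ff00ff` → engrave (S251, F3745). Machine vertices: (106.648,100.073) → (171.110,100.073) → (171.110,42.981) → (106.648,42.981) → (106.648,100.073). Closed: final G1 returns to the first vertex.

**Shape 3** — `<path>` open polyline, stroke `#000000` → score (S547, F1963). Machine vertices: (198.847,119.239) → (188.405,11.741) → (205.367,75.490) → (25.672,16.190) → (65.546,75.753). Open path.

**Shape 4** — `<path>` rectangle, stroke `#ff00ff` → engrave (S251, F3745). Machine vertices: (39.312,86.763) → (53.276,86.763) → (53.276,56.731) → (39.312,56.731) → (39.312,86.763). Closed: final G1 returns to the first vertex.

**Shape 5** — `<circle>` circle, stroke `#000000` → score (S547, F1963). Machine vertices: (170.836,97.015) → (164.879,111.396) → (150.498,117.353) → (136.117,111.396) → (130.160,97.015) → (136.117,82.634) → (150.498,76.677) → (164.879,82.634) → (170.836,97.015). Closed: final G1 returns to the first vertex.

**Shape 6** — `<polyline>` line segment, stroke `#ff00ff` → engrave (S251, F3745). Machine vertices: (53.538,127.373) → (169.657,66.607). Open path.

(bCNC post)
(Date: synthetic)
G21
G90
G0 X95.415 Y63.030
M3 S251
G01 X204.473 Y63.030 F3745
G01 X204.473 Y44.324
G01 X95.415 Y44.324
G01 X95.415 Y63.030
M5
G0 X106.648 Y100.073
M3 S251
G01 X171.110 Y100.073 F3745
G01 X171.110 Y42.981
G01 X106.648 Y42.981
G01 X106.648 Y100.073
M5
G0 X198.847 Y119.239
M3 S547
G01 X188.405 Y11.741 F1963
G01 X205.367 Y75.490
G01 X25.672 Y16.190
G01 X65.546 Y75.753
M5
G0 X39.312 Y86.763
M3 S251
G01 X53.276 Y86.763 F3745
G01 X53.276 Y56.731
G01 X39.312 Y56.731
G01 X39.312 Y86.763
M5
G0 X170.836 Y97.015
M3 S547
G01 X164.879 Y111.396 F1963
G01 X150.498 Y117.353
G01 X136.117 Y111.396
G01 X130.160 Y97.015
G01 X136.117 Y82.634
G01 X150.498 Y76.677
G01 X164.879 Y82.634
G01 X170.836 Y97.015
M5
G0 X53.538 Y127.373
M3 S251
G01 X169.657 Y66.607 F3745
M5
G0 X0.000 Y0.000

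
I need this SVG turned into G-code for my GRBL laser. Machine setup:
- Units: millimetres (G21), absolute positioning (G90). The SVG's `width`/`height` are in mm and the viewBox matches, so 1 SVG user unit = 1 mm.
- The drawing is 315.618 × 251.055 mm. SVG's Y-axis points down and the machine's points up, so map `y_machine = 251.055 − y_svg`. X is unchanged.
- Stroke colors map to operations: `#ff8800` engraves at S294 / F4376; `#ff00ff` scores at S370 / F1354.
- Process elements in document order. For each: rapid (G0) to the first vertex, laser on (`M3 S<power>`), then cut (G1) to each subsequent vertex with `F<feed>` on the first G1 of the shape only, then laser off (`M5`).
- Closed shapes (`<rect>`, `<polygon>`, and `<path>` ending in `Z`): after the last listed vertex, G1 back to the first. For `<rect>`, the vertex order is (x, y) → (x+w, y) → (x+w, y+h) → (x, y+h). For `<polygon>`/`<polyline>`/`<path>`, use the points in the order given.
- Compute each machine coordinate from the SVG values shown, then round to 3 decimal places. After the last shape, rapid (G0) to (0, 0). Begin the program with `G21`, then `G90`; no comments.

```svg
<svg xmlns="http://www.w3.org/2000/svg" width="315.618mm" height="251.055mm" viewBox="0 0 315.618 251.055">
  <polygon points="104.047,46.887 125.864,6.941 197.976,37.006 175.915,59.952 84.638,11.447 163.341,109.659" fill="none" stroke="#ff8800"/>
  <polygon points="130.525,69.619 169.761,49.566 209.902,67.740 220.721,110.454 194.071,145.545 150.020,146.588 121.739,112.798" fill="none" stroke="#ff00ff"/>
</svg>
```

G21
G90
G0 X104.047 Y204.168
M3 S294
G1 X125.864 Y244.114 F4376
G1 X197.976 Y214.049
G1 X175.915 Y191.103
G1 X84.638 Y239.608
G1 X163.341 Y141.396
G1 X104.047 Y204.168
M5
G0 X130.525 Y181.436
M3 S370
G1 X169.761 Y201.489 F1354
G1 X209.902 Y183.315
G1 X220.721 Y140.601
G1 X194.071 Y105.510
G1 X150.020 Y104.467
G1 X121.739 Y138.257
G1 X130.525 Y181.436
M5
G0 X0.000 Y0.000

viewBox `0 0 315.618 251.055` with mm width/height → 1 unit = 1 mm. Flip: y_m = 251.055 − y_svg.

**Shape 1** — `<polygon>` closed polygon, stroke `#ff8800` → engrave (S294, F4376). Machine vertices: (104.047,204.168) → (125.864,244.114) → (197.976,214.049) → (175.915,191.103) → (84.638,239.608) → (163.341,141.396) → (104.047,204.168). Closed: final G1 returns to the first vertex.

**Shape 2** — `<polygon>` regular polygon, stroke `#ff00ff` → score (S370, F1354). Machine vertices: (130.525,181.436) → (169.761,201.489) → (209.902,183.315) → (220.721,140.601) → (194.071,105.510) → (150.020,104.467) → (121.739,138.257) → (130.525,181.436). Closed: final G1 returns to the first vertex.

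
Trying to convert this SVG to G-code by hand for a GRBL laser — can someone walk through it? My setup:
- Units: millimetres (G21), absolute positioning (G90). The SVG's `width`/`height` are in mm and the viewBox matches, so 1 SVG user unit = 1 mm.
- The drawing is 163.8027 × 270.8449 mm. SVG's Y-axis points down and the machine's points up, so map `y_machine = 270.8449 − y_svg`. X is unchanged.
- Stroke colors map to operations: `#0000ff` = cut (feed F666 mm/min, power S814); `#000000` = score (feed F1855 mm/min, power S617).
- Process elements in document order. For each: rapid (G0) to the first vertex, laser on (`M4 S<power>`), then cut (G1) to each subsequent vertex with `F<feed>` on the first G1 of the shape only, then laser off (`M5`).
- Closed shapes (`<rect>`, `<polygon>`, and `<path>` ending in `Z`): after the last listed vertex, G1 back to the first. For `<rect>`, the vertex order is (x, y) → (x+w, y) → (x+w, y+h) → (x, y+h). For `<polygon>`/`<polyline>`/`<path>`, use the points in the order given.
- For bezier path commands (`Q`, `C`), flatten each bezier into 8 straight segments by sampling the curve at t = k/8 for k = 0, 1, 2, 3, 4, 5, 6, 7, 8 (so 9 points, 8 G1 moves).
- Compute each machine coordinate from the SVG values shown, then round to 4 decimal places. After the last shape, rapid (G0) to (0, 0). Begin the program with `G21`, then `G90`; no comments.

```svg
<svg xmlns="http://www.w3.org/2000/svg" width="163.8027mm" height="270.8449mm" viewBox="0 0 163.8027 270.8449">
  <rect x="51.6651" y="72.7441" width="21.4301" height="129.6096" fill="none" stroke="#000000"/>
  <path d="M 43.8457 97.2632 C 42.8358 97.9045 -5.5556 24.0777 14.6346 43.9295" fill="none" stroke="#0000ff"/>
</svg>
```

G21
G90
G0 X51.6651 Y198.1008
M4 S617
G1 X73.0952 Y198.1008 F1855
G1 X73.0952 Y68.4912
G1 X51.6651 Y68.4912
G1 X51.6651 Y198.1008
M5
G0 X43.8457 Y173.5817
M4 S814
G1 X41.4725 Y176.5035 F666
G1 X36.0162 Y184.4362
G1 X28.8357 Y195.4094
G1 X21.2901 Y207.4525
G1 X14.7382 Y218.5951
G1 X10.5391 Y226.8668
G1 X10.0515 Y230.2971
G1 X14.6346 Y226.9154
M5
G0 X0.0000 Y0.0000

Since the viewBox matches the mm dimensions, user units are millimetres directly. The only transform is the Y-flip y_m = 270.8449 − y_svg.

Shape 1 is a rectangle drawn with `<rect>`. Its stroke #000000 means score at S617, F1855. After flipping Y the toolpath is (51.6651,198.1008) → (73.0952,198.1008) → (73.0952,68.4912) → (51.6651,68.4912) → (51.6651,198.1008), returning to the start.

Shape 2 is a cubic bezier drawn with `<path>`. Its stroke #0000ff means cut at S814, F666. After flipping Y the toolpath is (43.8457,173.5817) → (41.4725,176.5035) → (36.0162,184.4362) → (28.8357,195.4094) → (21.2901,207.4525) → (14.7382,218.5951) → (10.5391,226.8668) → (10.0515,230.2971) → (14.6346,226.9154).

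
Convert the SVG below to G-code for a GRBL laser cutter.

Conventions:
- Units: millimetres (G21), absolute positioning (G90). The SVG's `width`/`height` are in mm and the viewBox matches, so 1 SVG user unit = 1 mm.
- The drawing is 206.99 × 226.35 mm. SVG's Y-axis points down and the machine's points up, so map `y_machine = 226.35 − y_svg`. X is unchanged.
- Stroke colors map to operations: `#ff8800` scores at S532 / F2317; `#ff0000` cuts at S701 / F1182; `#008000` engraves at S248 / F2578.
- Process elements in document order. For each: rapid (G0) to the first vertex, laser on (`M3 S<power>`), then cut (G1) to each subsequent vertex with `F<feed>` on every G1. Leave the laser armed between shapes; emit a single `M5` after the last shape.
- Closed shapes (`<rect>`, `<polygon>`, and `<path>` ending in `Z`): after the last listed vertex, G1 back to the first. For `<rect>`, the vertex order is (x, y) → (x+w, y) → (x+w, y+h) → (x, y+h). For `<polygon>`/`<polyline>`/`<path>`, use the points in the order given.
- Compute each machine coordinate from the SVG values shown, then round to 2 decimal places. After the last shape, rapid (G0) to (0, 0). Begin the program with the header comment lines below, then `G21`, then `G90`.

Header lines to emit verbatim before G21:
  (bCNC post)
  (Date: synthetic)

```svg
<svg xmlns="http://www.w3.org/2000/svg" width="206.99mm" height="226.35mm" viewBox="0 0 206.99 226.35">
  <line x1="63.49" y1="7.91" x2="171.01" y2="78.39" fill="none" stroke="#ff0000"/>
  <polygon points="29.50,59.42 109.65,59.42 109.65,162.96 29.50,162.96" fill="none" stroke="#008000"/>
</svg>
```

viewBox `0 0 206.99 226.35` with mm width/height → 1 unit = 1 mm. Flip: y_m = 226.35 − y_svg.

**Shape 1** — `<line>` line segment, stroke `#ff0000` → cut (S701, F1182). Machine vertices: (63.49,218.44) → (171.01,147.96). Open path.

**Shape 2** — `<polygon>` rectangle, stroke `#008000` → engrave (S248, F2578). Machine vertices: (29.50,166.93) → (109.65,166.93) → (109.65,63.39) → (29.50,63.39) → (29.50,166.93). Closed: final G1 returns to the first vertex.

(bCNC post)
(Date: synthetic)
G21
G90
G0 X63.49 Y218.44
M3 S701
G1 X171.01 Y147.96 F1182
G0 X29.50 Y166.93
M3 S248
G1 X109.65 Y166.93 F2578
G1 X109.65 Y63.39 F2578
G1 X29.50 Y63.39 F2578
G1 X29.50 Y166.93 F2578
M5
G0 X0.00 Y0.00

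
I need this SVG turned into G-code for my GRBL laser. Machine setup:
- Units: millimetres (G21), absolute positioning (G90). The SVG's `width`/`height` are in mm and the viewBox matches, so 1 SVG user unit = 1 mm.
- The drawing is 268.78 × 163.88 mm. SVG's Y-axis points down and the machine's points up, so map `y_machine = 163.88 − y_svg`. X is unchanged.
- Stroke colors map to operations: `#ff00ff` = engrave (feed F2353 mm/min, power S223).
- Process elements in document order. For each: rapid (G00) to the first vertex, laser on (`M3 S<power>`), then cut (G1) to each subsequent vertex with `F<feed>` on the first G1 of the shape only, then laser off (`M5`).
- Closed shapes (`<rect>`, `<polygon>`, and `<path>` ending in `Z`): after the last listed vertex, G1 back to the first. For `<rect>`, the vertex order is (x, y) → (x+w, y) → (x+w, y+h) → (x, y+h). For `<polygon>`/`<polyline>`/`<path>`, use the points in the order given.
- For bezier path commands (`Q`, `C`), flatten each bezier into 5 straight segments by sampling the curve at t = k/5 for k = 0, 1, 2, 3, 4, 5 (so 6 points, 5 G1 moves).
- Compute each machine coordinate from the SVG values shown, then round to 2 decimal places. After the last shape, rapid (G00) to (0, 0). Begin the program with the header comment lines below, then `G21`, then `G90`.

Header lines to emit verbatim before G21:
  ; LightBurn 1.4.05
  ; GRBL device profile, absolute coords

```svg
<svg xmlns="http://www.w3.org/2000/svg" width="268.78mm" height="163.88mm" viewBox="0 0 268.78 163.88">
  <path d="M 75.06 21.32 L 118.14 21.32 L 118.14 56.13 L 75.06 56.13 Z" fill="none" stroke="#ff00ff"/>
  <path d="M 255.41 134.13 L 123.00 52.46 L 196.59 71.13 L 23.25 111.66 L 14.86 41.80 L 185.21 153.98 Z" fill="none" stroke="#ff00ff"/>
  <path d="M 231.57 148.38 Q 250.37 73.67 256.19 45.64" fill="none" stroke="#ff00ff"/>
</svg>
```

; LightBurn 1.4.05
; GRBL device profile, absolute coords
G21
G90
G00 X75.06 Y142.56
M3 S223
G1 X118.14 Y142.56 F2353
G1 X118.14 Y107.75
G1 X75.06 Y107.75
G1 X75.06 Y142.56
M5
G00 X255.41 Y29.75
M3 S223
G1 X123.00 Y111.42 F2353
G1 X196.59 Y92.75
G1 X23.25 Y52.22
G1 X14.86 Y122.08
G1 X185.21 Y9.90
G1 X255.41 Y29.75
M5
G00 X231.57 Y15.50
M3 S223
G1 X238.57 Y43.52 F2353
G1 X244.53 Y67.80
G1 X249.46 Y88.35
G1 X253.34 Y105.16
G1 X256.19 Y118.24
M5
G00 X0.00 Y0.00

1 u = 1 mm; y_m = 163.88 − y.

[1] `<path>` rectangle, #ff00ff→engrave S223 F2353: (75.06,142.56) → (118.14,142.56) → (118.14,107.75) → (75.06,107.75) → (75.06,142.56) (closed)

[2] `<path>` closed polygon, #ff00ff→engrave S223 F2353: (255.41,29.75) → (123.00,111.42) → (196.59,92.75) → (23.25,52.22) → (14.86,122.08) → (185.21,9.90) → (255.41,29.75) (closed)

[3] `<path>` quadratic bezier, #ff00ff→engrave S223 F2353: (231.57,15.50) → (238.57,43.52) → (244.53,67.80) → (249.46,88.35) → (253.34,105.16) → (256.19,118.24)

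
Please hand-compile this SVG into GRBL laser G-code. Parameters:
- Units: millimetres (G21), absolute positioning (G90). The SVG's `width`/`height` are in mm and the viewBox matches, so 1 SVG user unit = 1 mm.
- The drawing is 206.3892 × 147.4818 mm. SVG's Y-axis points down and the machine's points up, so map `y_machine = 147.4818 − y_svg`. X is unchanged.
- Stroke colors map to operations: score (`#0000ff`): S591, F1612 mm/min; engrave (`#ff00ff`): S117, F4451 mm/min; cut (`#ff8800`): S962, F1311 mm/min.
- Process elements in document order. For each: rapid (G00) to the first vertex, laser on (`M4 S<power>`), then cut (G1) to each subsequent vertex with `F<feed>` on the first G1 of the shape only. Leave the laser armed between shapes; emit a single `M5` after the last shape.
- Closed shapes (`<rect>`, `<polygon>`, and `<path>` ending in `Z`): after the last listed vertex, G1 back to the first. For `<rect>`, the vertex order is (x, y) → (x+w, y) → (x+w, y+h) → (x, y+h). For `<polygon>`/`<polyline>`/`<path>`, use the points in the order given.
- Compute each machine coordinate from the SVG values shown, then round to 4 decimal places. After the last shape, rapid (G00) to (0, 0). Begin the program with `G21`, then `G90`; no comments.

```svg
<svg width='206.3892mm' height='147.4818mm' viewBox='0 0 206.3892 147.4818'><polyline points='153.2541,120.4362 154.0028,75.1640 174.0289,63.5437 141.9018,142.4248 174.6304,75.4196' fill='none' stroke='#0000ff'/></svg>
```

G21
G90
G00 X153.2541 Y27.0456
M4 S591
G1 X154.0028 Y72.3178 F1612
G1 X174.0289 Y83.9381
G1 X141.9018 Y5.0570
G1 X174.6304 Y72.0622
M5
G00 X0.0000 Y0.0000

1 u = 1 mm; y_m = 147.4818 − y.

[1] `<polyline>` open polyline, #0000ff→score S591 F1612: (153.2541,27.0456) → (154.0028,72.3178) → (174.0289,83.9381) → (141.9018,5.0570) → (174.6304,72.0622)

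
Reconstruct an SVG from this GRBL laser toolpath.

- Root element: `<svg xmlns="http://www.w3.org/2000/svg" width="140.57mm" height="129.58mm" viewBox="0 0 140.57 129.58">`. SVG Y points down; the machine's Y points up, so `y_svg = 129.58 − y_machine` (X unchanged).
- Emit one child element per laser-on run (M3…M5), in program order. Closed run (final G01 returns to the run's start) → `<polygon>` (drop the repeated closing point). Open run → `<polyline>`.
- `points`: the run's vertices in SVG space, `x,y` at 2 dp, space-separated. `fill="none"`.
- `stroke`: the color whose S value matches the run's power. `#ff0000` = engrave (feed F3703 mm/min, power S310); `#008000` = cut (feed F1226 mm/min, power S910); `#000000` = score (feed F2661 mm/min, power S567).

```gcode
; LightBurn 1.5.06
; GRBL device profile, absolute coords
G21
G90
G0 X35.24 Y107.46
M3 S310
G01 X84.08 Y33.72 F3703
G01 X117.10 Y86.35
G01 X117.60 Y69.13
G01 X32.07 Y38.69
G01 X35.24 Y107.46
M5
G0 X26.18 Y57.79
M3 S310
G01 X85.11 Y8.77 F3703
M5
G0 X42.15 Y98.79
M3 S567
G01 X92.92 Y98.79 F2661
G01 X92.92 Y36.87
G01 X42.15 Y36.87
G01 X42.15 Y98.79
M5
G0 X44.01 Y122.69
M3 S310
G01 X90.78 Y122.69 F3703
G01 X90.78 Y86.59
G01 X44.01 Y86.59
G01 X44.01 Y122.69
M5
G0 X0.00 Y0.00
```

<svg xmlns="http://www.w3.org/2000/svg" width="140.57mm" height="129.58mm" viewBox="0 0 140.57 129.58">
  <polygon points="35.24,22.12 84.08,95.86 117.10,43.23 117.60,60.45 32.07,90.89" fill="none" stroke="#ff0000"/>
  <polyline points="26.18,71.79 85.11,120.81" fill="none" stroke="#ff0000"/>
  <polygon points="42.15,30.79 92.92,30.79 92.92,92.71 42.15,92.71" fill="none" stroke="#000000"/>
  <polygon points="44.01,6.89 90.78,6.89 90.78,42.99 44.01,42.99" fill="none" stroke="#ff0000"/>
</svg>

Machine Y-up, SVG Y-down with viewBox height 129.58, so y_svg = 129.58 − y_machine; X carries over.

Run 1: the run's S310 means `#ff0000` (engrave). The run returns to its start, so emit a `<polygon>` with points (Y-flipped): 35.24,22.12 84.08,95.86 117.10,43.23 117.60,60.45 32.07,90.89.

Run 2: power S310 maps to stroke `#ff0000` (engrave). The run is open, so emit a `<polyline>` with points (Y-flipped): 26.18,71.79 85.11,120.81.

Run 3: power S567 maps to stroke `#000000` (score). The run returns to its start, so emit a `<polygon>` with points (Y-flipped): 42.15,30.79 92.92,30.79 92.92,92.71 42.15,92.71.

Run 4: the run's S310 means `#ff0000` (engrave). The run returns to its start, so emit a `<polygon>` with points (Y-flipped): 44.01,6.89 90.78,6.89 90.78,42.99 44.01,42.99.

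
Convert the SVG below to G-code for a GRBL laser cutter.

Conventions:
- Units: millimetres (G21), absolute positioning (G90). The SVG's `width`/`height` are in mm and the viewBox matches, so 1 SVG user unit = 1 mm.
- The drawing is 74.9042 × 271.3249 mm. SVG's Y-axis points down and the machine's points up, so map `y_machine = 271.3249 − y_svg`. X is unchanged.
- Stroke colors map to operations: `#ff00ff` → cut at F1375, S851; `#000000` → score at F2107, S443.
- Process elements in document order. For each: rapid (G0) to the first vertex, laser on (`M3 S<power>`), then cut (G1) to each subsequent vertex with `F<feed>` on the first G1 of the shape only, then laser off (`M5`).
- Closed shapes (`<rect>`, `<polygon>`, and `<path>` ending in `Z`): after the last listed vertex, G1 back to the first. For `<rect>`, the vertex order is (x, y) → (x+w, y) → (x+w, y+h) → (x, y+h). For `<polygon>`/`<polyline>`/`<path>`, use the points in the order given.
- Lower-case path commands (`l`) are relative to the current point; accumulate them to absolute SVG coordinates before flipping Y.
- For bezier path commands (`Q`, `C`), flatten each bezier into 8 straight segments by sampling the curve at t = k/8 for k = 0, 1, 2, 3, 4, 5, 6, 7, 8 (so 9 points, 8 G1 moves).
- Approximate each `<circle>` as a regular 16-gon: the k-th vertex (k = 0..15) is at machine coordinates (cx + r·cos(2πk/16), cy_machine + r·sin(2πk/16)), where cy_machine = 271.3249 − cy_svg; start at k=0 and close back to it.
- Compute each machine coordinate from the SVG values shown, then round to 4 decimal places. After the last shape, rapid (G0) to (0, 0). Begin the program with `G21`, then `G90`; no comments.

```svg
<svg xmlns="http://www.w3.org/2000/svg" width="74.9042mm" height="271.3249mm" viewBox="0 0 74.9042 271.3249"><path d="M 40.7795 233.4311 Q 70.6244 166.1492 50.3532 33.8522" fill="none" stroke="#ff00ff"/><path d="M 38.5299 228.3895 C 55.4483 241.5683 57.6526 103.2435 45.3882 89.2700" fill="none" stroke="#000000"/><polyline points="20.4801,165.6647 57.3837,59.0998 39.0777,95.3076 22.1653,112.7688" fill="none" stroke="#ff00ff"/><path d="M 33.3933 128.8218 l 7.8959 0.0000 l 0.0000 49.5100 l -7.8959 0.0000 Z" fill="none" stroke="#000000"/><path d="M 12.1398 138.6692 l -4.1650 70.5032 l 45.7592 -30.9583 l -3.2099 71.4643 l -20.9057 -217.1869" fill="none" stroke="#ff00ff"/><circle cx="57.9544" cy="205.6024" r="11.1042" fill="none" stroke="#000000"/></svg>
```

G21
G90
G0 X40.7795 Y37.8938
M3 S851
G1 X47.4577 Y55.7301 F1375
G1 X52.5697 Y75.5982
G1 X56.1156 Y97.4980
G1 X58.0954 Y121.4295
G1 X58.5090 Y147.3927
G1 X57.3565 Y175.3876
G1 X54.6379 Y205.4143
G1 X50.3532 Y237.4727
M5
G0 X38.5299 Y42.9354
M3 S443
G1 X44.1851 Y44.5563 F2107
G1 X48.4636 Y57.1480
G1 X51.3685 Y77.4778
G1 X52.9026 Y102.3130
G1 X53.0687 Y128.4210
G1 X51.8698 Y152.5691
G1 X49.3087 Y171.5246
G1 X45.3882 Y182.0549
M5
G0 X20.4801 Y105.6602
M3 S851
G1 X57.3837 Y212.2251 F1375
G1 X39.0777 Y176.0173
G1 X22.1653 Y158.5561
M5
G0 X33.3933 Y142.5031
M3 S443
G1 X41.2892 Y142.5031 F2107
G1 X41.2892 Y92.9931
G1 X33.3933 Y92.9931
G1 X33.3933 Y142.5031
M5
G0 X12.1398 Y132.6557
M3 S851
G1 X7.9748 Y62.1525 F1375
G1 X53.7340 Y93.1108
G1 X50.5241 Y21.6465
G1 X29.6184 Y238.8334
M5
G0 X69.0586 Y65.7225
M3 S443
G1 X68.2133 Y69.9719 F2107
G1 X65.8063 Y73.5744
G1 X62.2038 Y75.9814
G1 X57.9544 Y76.8267
G1 X53.7050 Y75.9814
G1 X50.1025 Y73.5744
G1 X47.6955 Y69.9719
G1 X46.8502 Y65.7225
G1 X47.6955 Y61.4731
G1 X50.1025 Y57.8706
G1 X53.7050 Y55.4636
G1 X57.9544 Y54.6183
G1 X62.2038 Y55.4636
G1 X65.8063 Y57.8706
G1 X68.2133 Y61.4731
G1 X69.0586 Y65.7225
M5
G0 X0.0000 Y0.0000

1 u = 1 mm; y_m = 271.3249 − y.

[1] `<path>` quadratic bezier, #ff00ff→cut S851 F1375: (40.7795,37.8938) → (47.4577,55.7301) → (52.5697,75.5982) → (56.1156,97.4980) → (58.0954,121.4295) → (58.5090,147.3927) → (57.3565,175.3876) → (54.6379,205.4143) → (50.3532,237.4727)

[2] `<path>` cubic bezier, #000000→score S443 F2107: (38.5299,42.9354) → (44.1851,44.5563) → (48.4636,57.1480) → (51.3685,77.4778) → (52.9026,102.3130) → (53.0687,128.4210) → (51.8698,152.5691) → (49.3087,171.5246) → (45.3882,182.0549)

[3] `<polyline>` open polyline, #ff00ff→cut S851 F1375: (20.4801,105.6602) → (57.3837,212.2251) → (39.0777,176.0173) → (22.1653,158.5561)

[4] `<path>` rectangle, #000000→score S443 F2107: (33.3933,142.5031) → (41.2892,142.5031) → (41.2892,92.9931) → (33.3933,92.9931) → (33.3933,142.5031) (closed)

[5] `<path>` open polyline, #ff00ff→cut S851 F1375: (12.1398,132.6557) → (7.9748,62.1525) → (53.7340,93.1108) → (50.5241,21.6465) → (29.6184,238.8334)

[6] `<circle>` circle, #000000→score S443 F2107: (69.0586,65.7225) → (68.2133,69.9719) → (65.8063,73.5744) → (62.2038,75.9814) → (57.9544,76.8267) → (53.7050,75.9814) → (50.1025,73.5744) → (47.6955,69.9719) → (46.8502,65.7225) → (47.6955,61.4731) → (50.1025,57.8706) → (53.7050,55.4636) → (57.9544,54.6183) → (62.2038,55.4636) → (65.8063,57.8706) → (68.2133,61.4731) → (69.0586,65.7225) (closed)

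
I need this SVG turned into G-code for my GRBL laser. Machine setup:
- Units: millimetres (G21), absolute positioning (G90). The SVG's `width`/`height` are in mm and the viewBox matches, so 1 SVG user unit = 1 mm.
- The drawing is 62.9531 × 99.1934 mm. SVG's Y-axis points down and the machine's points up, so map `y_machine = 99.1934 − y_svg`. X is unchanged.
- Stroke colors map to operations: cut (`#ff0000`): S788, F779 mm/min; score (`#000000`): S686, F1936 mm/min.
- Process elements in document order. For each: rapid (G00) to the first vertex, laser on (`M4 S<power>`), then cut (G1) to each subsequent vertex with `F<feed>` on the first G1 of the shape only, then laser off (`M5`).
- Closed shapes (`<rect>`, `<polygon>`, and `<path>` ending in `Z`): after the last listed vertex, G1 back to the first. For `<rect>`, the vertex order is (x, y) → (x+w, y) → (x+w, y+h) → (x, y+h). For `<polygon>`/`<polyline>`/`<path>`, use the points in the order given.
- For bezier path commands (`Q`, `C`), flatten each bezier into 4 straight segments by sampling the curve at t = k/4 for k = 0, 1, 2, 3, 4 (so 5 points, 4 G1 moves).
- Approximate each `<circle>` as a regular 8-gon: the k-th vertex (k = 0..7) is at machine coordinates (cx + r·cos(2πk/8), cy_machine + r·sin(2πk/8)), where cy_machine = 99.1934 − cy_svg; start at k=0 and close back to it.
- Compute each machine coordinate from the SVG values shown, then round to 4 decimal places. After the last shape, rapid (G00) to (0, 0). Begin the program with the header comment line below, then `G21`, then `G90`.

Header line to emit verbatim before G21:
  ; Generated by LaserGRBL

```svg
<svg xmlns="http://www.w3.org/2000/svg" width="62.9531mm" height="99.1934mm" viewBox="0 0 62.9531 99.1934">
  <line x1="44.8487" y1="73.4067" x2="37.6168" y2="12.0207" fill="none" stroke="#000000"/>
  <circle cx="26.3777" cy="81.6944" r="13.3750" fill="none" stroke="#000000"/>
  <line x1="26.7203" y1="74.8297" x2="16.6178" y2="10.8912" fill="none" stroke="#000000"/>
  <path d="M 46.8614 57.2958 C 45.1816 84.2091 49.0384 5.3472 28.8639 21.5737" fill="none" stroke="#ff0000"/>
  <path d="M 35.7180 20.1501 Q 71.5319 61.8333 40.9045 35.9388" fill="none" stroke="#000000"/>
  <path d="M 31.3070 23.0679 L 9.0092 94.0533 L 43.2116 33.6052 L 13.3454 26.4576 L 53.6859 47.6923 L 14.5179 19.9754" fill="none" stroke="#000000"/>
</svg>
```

; Generated by LaserGRBL
G21
G90
G00 X44.8487 Y25.7867
M4 S686
G1 X37.6168 Y87.1727 F1936
M5
G00 X39.7527 Y17.4990
M4 S686
G1 X35.8353 Y26.9566 F1936
G1 X26.3777 Y30.8740
G1 X16.9201 Y26.9566
G1 X13.0027 Y17.4990
G1 X16.9201 Y8.0414
G1 X26.3777 Y4.1240
G1 X35.8353 Y8.0414
G1 X39.7527 Y17.4990
M5
G00 X26.7203 Y24.3637
M4 S686
G1 X16.6178 Y88.3022 F1936
M5
G00 X46.8614 Y41.8976
M4 S788
G1 X46.1777 Y38.4070 F779
G1 X44.7982 Y55.7511
G1 X39.9509 Y75.0990
G1 X28.8639 Y77.6197
M5
G00 X35.7180 Y79.0433
M4 S686
G1 X49.4724 Y62.4253 F1936
G1 X54.9216 Y54.2545
G1 X52.0656 Y54.5310
G1 X40.9045 Y63.2546
M5
G00 X31.3070 Y76.1255
M4 S686
G1 X9.0092 Y5.1401 F1936
G1 X43.2116 Y65.5882
G1 X13.3454 Y72.7358
G1 X53.6859 Y51.5011
G1 X14.5179 Y79.2180
M5
G00 X0.0000 Y0.0000

1 u = 1 mm; y_m = 99.1934 − y.

[1] `<line>` line segment, #000000→score S686 F1936: (44.8487,25.7867) → (37.6168,87.1727)

[2] `<circle>` circle, #000000→score S686 F1936: (39.7527,17.4990) → (35.8353,26.9566) → (26.3777,30.8740) → (16.9201,26.9566) → (13.0027,17.4990) → (16.9201,8.0414) → (26.3777,4.1240) → (35.8353,8.0414) → (39.7527,17.4990) (closed)

[3] `<line>` line segment, #000000→score S686 F1936: (26.7203,24.3637) → (16.6178,88.3022)

[4] `<path>` cubic bezier, #ff0000→cut S788 F779: (46.8614,41.8976) → (46.1777,38.4070) → (44.7982,55.7511) → (39.9509,75.0990) → (28.8639,77.6197)

[5] `<path>` quadratic bezier, #000000→score S686 F1936: (35.7180,79.0433) → (49.4724,62.4253) → (54.9216,54.2545) → (52.0656,54.5310) → (40.9045,63.2546)

[6] `<path>` open polyline, #000000→score S686 F1936: (31.3070,76.1255) → (9.0092,5.1401) → (43.2116,65.5882) → (13.3454,72.7358) → (53.6859,51.5011) → (14.5179,79.2180)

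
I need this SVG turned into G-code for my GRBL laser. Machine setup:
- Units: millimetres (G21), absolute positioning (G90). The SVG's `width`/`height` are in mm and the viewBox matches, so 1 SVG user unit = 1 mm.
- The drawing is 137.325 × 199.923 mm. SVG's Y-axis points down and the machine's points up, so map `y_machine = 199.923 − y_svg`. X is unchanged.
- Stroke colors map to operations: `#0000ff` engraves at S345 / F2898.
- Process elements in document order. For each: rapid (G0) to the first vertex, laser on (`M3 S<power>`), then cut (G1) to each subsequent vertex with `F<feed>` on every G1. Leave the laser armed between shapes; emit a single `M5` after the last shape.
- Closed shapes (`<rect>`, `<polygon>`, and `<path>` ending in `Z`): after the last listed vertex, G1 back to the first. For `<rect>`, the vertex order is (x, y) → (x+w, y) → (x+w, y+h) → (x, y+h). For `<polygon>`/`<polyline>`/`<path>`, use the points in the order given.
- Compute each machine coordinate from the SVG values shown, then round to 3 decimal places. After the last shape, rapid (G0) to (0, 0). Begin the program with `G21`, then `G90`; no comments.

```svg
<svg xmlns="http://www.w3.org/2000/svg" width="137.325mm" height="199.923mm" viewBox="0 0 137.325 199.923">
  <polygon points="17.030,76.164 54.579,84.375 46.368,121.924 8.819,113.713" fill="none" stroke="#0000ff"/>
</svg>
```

G21
G90
G0 X17.030 Y123.759
M3 S345
G1 X54.579 Y115.548 F2898
G1 X46.368 Y77.999 F2898
G1 X8.819 Y86.210 F2898
G1 X17.030 Y123.759 F2898
M5
G0 X0.000 Y0.000

viewBox `0 0 137.325 199.923` with mm width/height → 1 unit = 1 mm. Flip: y_m = 199.923 − y_svg.

**Shape 1** — `<polygon>` regular polygon, stroke `#0000ff` → engrave (S345, F2898). Machine vertices: (17.030,123.759) → (54.579,115.548) → (46.368,77.999) → (8.819,86.210) → (17.030,123.759). Closed: final G1 returns to the first vertex.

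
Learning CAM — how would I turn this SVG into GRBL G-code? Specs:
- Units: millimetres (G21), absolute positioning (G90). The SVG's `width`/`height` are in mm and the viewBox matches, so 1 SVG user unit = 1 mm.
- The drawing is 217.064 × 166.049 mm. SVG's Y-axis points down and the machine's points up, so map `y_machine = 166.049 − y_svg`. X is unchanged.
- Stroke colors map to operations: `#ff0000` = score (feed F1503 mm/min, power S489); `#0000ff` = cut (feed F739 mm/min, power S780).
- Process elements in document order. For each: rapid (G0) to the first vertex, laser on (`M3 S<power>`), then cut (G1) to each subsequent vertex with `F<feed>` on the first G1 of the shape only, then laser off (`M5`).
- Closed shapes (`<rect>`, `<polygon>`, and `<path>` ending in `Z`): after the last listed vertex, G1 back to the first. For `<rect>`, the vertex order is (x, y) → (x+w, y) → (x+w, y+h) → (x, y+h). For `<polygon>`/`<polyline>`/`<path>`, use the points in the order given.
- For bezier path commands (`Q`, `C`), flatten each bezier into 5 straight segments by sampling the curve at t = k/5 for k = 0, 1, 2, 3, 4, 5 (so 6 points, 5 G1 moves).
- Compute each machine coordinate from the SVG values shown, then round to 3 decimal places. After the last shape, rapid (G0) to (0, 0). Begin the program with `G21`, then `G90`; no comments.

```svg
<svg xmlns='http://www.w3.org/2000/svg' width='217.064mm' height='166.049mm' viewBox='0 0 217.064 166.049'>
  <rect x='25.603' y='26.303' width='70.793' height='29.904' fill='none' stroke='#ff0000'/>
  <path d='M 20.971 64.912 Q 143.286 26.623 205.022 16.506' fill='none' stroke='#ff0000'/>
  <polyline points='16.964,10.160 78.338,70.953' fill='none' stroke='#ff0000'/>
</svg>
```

viewBox `0 0 217.064 166.049` with mm width/height → 1 unit = 1 mm. Flip: y_m = 166.049 − y_svg.

**Shape 1** — `<rect>` rectangle, stroke `#ff0000` → score (S489, F1503). Machine vertices: (25.603,139.746) → (96.396,139.746) → (96.396,109.842) → (25.603,109.842) → (25.603,139.746). Closed: final G1 returns to the first vertex.

**Shape 2** — `<path>` quadratic bezier, stroke `#ff0000` → score (S489, F1503). Control points (SVG): P0=(20.971,64.912), P1=(143.286,26.623), P2=(205.022,16.506); sampled at t=k/5. Machine vertices: (20.971,101.137) → (67.474,115.326) → (109.130,127.261) → (145.941,136.942) → (177.904,144.369) → (205.022,149.543). Open path.

**Shape 3** — `<polyline>` line segment, stroke `#ff0000` → score (S489, F1503). Machine vertices: (16.964,155.889) → (78.338,95.096). Open path.

G21
G90
G0 X25.603 Y139.746
M3 S489
G1 X96.396 Y139.746 F1503
G1 X96.396 Y109.842
G1 X25.603 Y109.842
G1 X25.603 Y139.746
M5
G0 X20.971 Y101.137
M3 S489
G1 X67.474 Y115.326 F1503
G1 X109.130 Y127.261
G1 X145.941 Y136.942
G1 X177.904 Y144.369
G1 X205.022 Y149.543
M5
G0 X16.964 Y155.889
M3 S489
G1 X78.338 Y95.096 F1503
M5
G0 X0.000 Y0.000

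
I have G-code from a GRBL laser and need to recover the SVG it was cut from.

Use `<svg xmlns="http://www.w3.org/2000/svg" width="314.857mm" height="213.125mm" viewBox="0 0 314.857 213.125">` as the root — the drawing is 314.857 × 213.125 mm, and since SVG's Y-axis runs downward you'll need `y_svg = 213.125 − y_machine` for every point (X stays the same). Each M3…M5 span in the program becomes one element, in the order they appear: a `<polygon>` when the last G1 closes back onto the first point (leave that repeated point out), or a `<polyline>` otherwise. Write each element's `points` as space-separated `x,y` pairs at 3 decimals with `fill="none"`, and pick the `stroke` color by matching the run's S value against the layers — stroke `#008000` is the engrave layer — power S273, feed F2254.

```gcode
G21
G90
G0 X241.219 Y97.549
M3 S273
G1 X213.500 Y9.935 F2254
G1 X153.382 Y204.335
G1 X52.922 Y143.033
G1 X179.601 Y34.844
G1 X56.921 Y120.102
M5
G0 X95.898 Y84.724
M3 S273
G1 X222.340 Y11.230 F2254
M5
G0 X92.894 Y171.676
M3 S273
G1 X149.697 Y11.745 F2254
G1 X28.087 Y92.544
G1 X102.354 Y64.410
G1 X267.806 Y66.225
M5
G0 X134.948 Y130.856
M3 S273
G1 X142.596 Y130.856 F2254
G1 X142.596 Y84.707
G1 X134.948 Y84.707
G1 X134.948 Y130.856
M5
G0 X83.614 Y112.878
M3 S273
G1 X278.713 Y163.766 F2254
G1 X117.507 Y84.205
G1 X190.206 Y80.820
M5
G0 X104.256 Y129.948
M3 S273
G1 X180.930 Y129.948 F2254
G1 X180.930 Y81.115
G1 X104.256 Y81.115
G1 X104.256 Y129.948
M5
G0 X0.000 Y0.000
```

y_svg = 213.125 − y_m. Every run uses S273, so all elements get stroke `#008000` (engrave).

[1] open run; points: 241.219,115.576 213.500,203.190 153.382,8.790 52.922,70.092 179.601,178.281 56.921,93.023

[2] open run; points: 95.898,128.401 222.340,201.895

[3] open run; points: 92.894,41.449 149.697,201.380 28.087,120.581 102.354,148.715 267.806,146.900

[4] closed run; points: 134.948,82.269 142.596,82.269 142.596,128.418 134.948,128.418

[5] open run; points: 83.614,100.247 278.713,49.359 117.507,128.920 190.206,132.305

[6] closed run; points: 104.256,83.177 180.930,83.177 180.930,132.010 104.256,132.010

<svg xmlns="http://www.w3.org/2000/svg" width="314.857mm" height="213.125mm" viewBox="0 0 314.857 213.125">
  <polyline points="241.219,115.576 213.500,203.190 153.382,8.790 52.922,70.092 179.601,178.281 56.921,93.023" fill="none" stroke="#008000"/>
  <polyline points="95.898,128.401 222.340,201.895" fill="none" stroke="#008000"/>
  <polyline points="92.894,41.449 149.697,201.380 28.087,120.581 102.354,148.715 267.806,146.900" fill="none" stroke="#008000"/>
  <polygon points="134.948,82.269 142.596,82.269 142.596,128.418 134.948,128.418" fill="none" stroke="#008000"/>
  <polyline points="83.614,100.247 278.713,49.359 117.507,128.920 190.206,132.305" fill="none" stroke="#008000"/>
  <polygon points="104.256,83.177 180.930,83.177 180.930,132.010 104.256,132.010" fill="none" stroke="#008000"/>
</svg>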